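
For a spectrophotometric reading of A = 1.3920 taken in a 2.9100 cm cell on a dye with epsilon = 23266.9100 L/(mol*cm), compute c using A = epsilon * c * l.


Formula: c = A / (epsilon * l)
Substituting: c = 1.3920 / (23266.9100 * 2.9100)
Result: 2.0559e-05 mol/L


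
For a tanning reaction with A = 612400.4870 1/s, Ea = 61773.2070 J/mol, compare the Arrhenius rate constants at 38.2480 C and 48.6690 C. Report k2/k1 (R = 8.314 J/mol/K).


T1 = 38.2480 + 273.15 = 311.3980 K; T2 = 48.6690 + 273.15 = 321.8190 K
k1 = A * exp(-Ea/(R*T1)) = 612400.4870 * exp(-61773.2070/(8.314*311.3980)) = 2.6587e-05 1/s
k2 = A * exp(-Ea/(R*T2)) = 612400.4870 * exp(-61773.2070/(8.314*321.8190)) = 5.7574e-05 1/s
k2/k1 = 5.7574e-05 / 2.6587e-05 = 2.1655


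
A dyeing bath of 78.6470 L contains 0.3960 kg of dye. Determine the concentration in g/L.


Formula: Conc = dye_mass(kg) / volume(L) * 1000
Substituting: Conc = 0.3960 / 78.6470 * 1000
Result: 5.0352 g/L


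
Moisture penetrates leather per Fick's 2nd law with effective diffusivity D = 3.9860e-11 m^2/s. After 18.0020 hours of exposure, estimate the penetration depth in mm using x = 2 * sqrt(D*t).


t = 18.0020 hr * 3600 = 64807.2000 s
D * t = 3.9860e-11 * 64807.2000 = 2.5832e-06
x = 2 * sqrt(D*t) = 2 * sqrt(2.5832e-06) = 0.00321448 m = 3.2145 mm


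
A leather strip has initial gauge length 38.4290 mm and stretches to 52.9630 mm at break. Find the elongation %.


Formula: Elongation = (Lf - L0) / L0 * 100
Substituting: Elongation = (52.9630 - 38.4290) / 38.4290 * 100
Result: 37.8204 %


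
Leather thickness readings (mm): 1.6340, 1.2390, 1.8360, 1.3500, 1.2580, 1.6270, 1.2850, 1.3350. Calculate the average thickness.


Formula: Average = sum / n
Substituting: Average = 11.5640 / 8
Result: 1.4455 mm


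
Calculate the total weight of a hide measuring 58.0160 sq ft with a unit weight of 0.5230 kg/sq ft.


Formula: Weight = area * weight_per_sqft
Substituting: Weight = 58.0160 * 0.5230
Result: 30.3424 kg


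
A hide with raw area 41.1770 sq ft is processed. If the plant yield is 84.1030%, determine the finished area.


Formula: finished = raw * yield / 100
Substituting: finished = 41.1770 * 84.1030 / 100
Result: 34.6311 sq ft


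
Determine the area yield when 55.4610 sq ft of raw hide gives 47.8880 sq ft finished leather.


Formula: Yield = finished / raw * 100
Substituting: Yield = 47.8880 / 55.4610 * 100
Result: 86.3454 %


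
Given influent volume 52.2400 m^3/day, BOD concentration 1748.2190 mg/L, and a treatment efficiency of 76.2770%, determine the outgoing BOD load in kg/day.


Load_in = volume * conc / 1000 = 52.2400 * 1748.2190 / 1000 = 91.3270 kg/day
Removed = Load_in * eff / 100 = 91.3270 * 76.2770 / 100 = 69.6615 kg/day
Load_out = Load_in - Removed = 91.3270 - 69.6615 = 21.6655 kg/day


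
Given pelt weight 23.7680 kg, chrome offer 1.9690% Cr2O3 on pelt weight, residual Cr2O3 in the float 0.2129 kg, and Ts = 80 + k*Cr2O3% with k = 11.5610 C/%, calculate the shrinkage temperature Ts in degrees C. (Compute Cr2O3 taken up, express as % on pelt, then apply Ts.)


Offered = pelt * offer_pct / 100 = 23.7680 * 1.9690 / 100 = 0.4680 kg
Uptake = offered - residual = 0.4680 - 0.2129 = 0.2551 kg
Cr2O3% on pelt = uptake / pelt * 100 = 0.2551 / 23.7680 * 100 = 1.0733 %
Ts = 80 + k * Cr2O3% = 80 + 11.5610 * 1.0733 = 92.4079 C


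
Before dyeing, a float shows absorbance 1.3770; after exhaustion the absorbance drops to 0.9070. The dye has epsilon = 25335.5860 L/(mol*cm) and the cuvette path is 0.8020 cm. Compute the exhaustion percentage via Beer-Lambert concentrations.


c_initial = A_i / (epsilon * l) = 1.3770 / (25335.5860 * 0.8020) = 6.7769e-05 mol/L
c_final = A_f / (epsilon * l) = 0.9070 / (25335.5860 * 0.8020) = 4.4638e-05 mol/L
Exhaustion = (c_initial - c_final) / c_initial * 100 = (6.7769e-05 - 4.4638e-05) / 6.7769e-05 * 100 = 34.1322 %


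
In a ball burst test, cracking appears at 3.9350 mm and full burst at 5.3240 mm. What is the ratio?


Formula: Ratio = crack / burst
Substituting: Ratio = 3.9350 / 5.3240
Result: 0.7391


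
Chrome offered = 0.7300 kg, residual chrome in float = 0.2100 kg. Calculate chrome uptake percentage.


Formula: Uptake = (offered - residual) / offered * 100
Substituting: Uptake = (0.7300 - 0.2100) / 0.7300 * 100
Result: 71.2329 %


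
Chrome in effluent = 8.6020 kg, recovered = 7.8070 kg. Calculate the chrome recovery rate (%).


Formula: Recovery = recovered / input * 100
Substituting: Recovery = 7.8070 / 8.6020 * 100
Result: 90.7580 %


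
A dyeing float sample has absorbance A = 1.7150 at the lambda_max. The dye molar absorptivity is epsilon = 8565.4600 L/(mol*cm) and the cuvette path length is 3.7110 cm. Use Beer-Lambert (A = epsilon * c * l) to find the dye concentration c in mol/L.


Formula: c = A / (epsilon * l)
Substituting: c = 1.7150 / (8565.4600 * 3.7110)
Result: 5.3954e-05 mol/L


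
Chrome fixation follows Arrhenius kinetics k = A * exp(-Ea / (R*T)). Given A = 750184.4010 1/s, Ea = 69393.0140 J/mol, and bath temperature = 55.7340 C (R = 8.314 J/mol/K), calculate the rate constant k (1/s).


T_K = T_C + 273.15 = 55.7340 + 273.15 = 328.8840 K
exponent = -Ea / (R * T_K) = -69393.0140 / (8.314 * 328.8840) = -25.3783
k = A * exp(exponent) = 750184.4010 * exp(-25.3783) = 7.1368e-06 1/s


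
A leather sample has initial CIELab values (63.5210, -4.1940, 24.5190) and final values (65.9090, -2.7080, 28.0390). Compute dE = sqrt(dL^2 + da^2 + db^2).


dL = 2.3880, da = 1.4860, db = 3.5200
dE = sqrt(2.3880^2 + 1.4860^2 + 3.5200^2) = 4.5057


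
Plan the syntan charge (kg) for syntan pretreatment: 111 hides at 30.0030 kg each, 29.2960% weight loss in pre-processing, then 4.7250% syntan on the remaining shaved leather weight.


Total_raw = N * avg_wt = 111 * 30.0030 = 3330.3330 kg
Substrate = Total_raw * (1 - loss/100) = 3330.3330 * (1 - 29.2960/100) = 2354.6786 kg
Syntan = Substrate * pct / 100 = 2354.6786 * 4.7250 / 100 = 111.2586 kg


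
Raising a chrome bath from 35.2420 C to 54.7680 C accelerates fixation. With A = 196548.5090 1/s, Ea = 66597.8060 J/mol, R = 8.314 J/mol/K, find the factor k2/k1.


T1 = 35.2420 + 273.15 = 308.3920 K; T2 = 54.7680 + 273.15 = 327.9180 K
k1 = A * exp(-Ea/(R*T1)) = 196548.5090 * exp(-66597.8060/(8.314*308.3920)) = 1.0301e-06 1/s
k2 = A * exp(-Ea/(R*T2)) = 196548.5090 * exp(-66597.8060/(8.314*327.9180)) = 4.8373e-06 1/s
k2/k1 = 4.8373e-06 / 1.0301e-06 = 4.6958


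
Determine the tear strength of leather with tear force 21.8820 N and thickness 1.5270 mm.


Formula: Tear strength = force / thickness
Substituting: Tear strength = 21.8820 / 1.5270
Result: 14.3301 N/mm


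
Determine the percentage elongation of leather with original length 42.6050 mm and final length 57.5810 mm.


Formula: Elongation = (Lf - L0) / L0 * 100
Substituting: Elongation = (57.5810 - 42.6050) / 42.6050 * 100
Result: 35.1508 %


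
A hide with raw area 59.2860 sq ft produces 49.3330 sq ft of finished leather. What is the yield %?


Formula: Yield = finished / raw * 100
Substituting: Yield = 49.3330 / 59.2860 * 100
Result: 83.2119 %


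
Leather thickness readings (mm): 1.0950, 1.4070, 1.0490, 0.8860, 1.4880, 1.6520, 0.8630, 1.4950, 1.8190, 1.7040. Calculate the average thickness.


Formula: Average = sum / n
Substituting: Average = 13.4580 / 10
Result: 1.3458 mm


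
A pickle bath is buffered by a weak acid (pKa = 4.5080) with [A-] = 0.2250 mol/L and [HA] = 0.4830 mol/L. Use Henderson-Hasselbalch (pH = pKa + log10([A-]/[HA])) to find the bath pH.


ratio = [A-] / [HA] = 0.2250 / 0.4830 = 0.4658
log10(ratio) = -0.3318
pH = pKa + log10(ratio) = 4.5080 - 0.3318 = 4.1762


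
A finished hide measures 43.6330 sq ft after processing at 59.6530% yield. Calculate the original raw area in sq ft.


Formula: raw = finished * 100 / yield
Substituting: raw = 43.6330 * 100 / 59.6530
Result: 73.1447 sq ft


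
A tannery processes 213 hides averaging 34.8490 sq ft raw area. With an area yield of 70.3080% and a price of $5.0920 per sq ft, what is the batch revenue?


Raw_total = N * avg_area = 213 * 34.8490 = 7422.8370 sq ft
Finished = Raw_total * yield / 100 = 7422.8370 * 70.3080 / 100 = 5218.8482 sq ft
Value = Finished * price = 5218.8482 * 5.0920 = 26574.3752 $


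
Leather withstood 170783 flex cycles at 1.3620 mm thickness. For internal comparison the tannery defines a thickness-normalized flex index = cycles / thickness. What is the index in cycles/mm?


Formula: Index = cycles / thickness
Substituting: Index = 170783 / 1.3620
Result: 125391.3363 cycles/mm


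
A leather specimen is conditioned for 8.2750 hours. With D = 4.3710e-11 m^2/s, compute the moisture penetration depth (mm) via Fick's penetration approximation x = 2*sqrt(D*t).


t = 8.2750 hr * 3600 = 29790.0000 s
D * t = 4.3710e-11 * 29790.0000 = 1.3021e-06
x = 2 * sqrt(D*t) = 2 * sqrt(1.3021e-06) = 0.00228221 m = 2.2822 mm


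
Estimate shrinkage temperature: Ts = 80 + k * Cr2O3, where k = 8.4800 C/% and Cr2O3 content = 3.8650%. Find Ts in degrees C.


Formula: Ts = 80 + k * Cr2O3
Substituting: Ts = 80 + 8.4800 * 3.8650
Result: 112.7752 C


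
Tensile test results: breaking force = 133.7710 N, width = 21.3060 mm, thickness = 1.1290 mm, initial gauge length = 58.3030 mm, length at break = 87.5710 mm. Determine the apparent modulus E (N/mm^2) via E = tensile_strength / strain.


TS = F / (w * t) = 133.7710 / (21.3060 * 1.1290) = 5.5612 N/mm^2
strain = (Lf - L0) / L0 = (87.5710 - 58.3030) / 58.3030 = 0.5020
E = TS / strain = 5.5612 / 0.5020 = 11.0781 N/mm^2


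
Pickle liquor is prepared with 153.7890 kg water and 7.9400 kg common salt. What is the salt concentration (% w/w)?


Formula: Conc = salt / (water + salt) * 100
Substituting: Conc = 7.9400 / (153.7890 + 7.9400) * 100
Result: 4.9094 %


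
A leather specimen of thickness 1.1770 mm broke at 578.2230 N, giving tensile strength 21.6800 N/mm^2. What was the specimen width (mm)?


Formula: w = F / (TS * t)
Substituting: w = 578.2230 / (21.6800 * 1.1770)
Result: 22.6600 mm


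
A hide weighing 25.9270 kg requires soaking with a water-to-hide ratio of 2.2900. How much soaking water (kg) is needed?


Formula: Water = hide_weight * ratio
Substituting: Water = 25.9270 * 2.2900
Result: 59.3728 kg


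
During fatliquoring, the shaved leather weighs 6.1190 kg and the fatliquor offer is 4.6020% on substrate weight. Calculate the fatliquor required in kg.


Formula: Fat = substrate * pct / 100
Substituting: Fat = 6.1190 * 4.6020 / 100
Result: 0.2816 kg


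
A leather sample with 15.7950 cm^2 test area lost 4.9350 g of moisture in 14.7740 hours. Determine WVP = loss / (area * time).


Formula: WVP = loss / (area * time)
Substituting: WVP = 4.9350 / (15.7950 * 14.7740)
Result: 0.021148 g/(cm^2*hr)


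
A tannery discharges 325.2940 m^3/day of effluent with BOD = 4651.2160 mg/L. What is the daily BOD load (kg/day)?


Formula: BOD_load = volume * conc / 1000
Substituting: BOD_load = 325.2940 * 4651.2160 / 1000
Result: 1513.0127 kg/day


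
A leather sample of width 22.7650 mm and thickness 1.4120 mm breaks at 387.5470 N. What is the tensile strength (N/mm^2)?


Formula: TS = force / (width * thickness)
Substituting: TS = 387.5470 / (22.7650 * 1.4120)
Result: 12.0565 N/mm^2


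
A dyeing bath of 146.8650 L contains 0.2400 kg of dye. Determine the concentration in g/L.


Formula: Conc = dye_mass(kg) / volume(L) * 1000
Substituting: Conc = 0.2400 / 146.8650 * 1000
Result: 1.6342 g/L


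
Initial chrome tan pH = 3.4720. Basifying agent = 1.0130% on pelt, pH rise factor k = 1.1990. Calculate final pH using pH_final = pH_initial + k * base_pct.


Formula: pH_final = pH_initial + k * base_pct
Substituting: pH_final = 3.4720 + 1.1990 * 1.0130
Result: 4.6866


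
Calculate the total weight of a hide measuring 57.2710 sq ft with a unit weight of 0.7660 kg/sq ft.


Formula: Weight = area * weight_per_sqft
Substituting: Weight = 57.2710 * 0.7660
Result: 43.8696 kg


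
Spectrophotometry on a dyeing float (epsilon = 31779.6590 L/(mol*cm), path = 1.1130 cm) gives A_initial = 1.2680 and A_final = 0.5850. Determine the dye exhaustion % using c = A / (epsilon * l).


c_initial = A_i / (epsilon * l) = 1.2680 / (31779.6590 * 1.1130) = 3.5849e-05 mol/L
c_final = A_f / (epsilon * l) = 0.5850 / (31779.6590 * 1.1130) = 1.6539e-05 mol/L
Exhaustion = (c_initial - c_final) / c_initial * 100 = (3.5849e-05 - 1.6539e-05) / 3.5849e-05 * 100 = 53.8644 %


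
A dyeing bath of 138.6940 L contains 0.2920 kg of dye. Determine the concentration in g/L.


Formula: Conc = dye_mass(kg) / volume(L) * 1000
Substituting: Conc = 0.2920 / 138.6940 * 1000
Result: 2.1054 g/L


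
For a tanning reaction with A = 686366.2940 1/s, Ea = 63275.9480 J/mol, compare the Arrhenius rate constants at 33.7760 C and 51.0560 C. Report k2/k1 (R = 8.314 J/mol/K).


T1 = 33.7760 + 273.15 = 306.9260 K; T2 = 51.0560 + 273.15 = 324.2060 K
k1 = A * exp(-Ea/(R*T1)) = 686366.2940 * exp(-63275.9480/(8.314*306.9260)) = 1.1680e-05 1/s
k2 = A * exp(-Ea/(R*T2)) = 686366.2940 * exp(-63275.9480/(8.314*324.2060)) = 4.3797e-05 1/s
k2/k1 = 4.3797e-05 / 1.1680e-05 = 3.7496


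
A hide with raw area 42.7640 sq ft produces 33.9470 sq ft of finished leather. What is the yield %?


Formula: Yield = finished / raw * 100
Substituting: Yield = 33.9470 / 42.7640 * 100
Result: 79.3822 %


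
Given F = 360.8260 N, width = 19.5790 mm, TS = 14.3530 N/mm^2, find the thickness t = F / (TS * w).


Formula: t = F / (TS * w)
Substituting: t = 360.8260 / (14.3530 * 19.5790)
Result: 1.2840 mm


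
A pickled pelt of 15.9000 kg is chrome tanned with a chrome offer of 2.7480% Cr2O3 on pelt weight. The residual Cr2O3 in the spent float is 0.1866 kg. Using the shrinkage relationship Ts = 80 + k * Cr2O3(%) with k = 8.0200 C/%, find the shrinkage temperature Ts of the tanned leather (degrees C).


Offered = pelt * offer_pct / 100 = 15.9000 * 2.7480 / 100 = 0.4369 kg
Uptake = offered - residual = 0.4369 - 0.1866 = 0.2503 kg
Cr2O3% on pelt = uptake / pelt * 100 = 0.2503 / 15.9000 * 100 = 1.5744 %
Ts = 80 + k * Cr2O3% = 80 + 8.0200 * 1.5744 = 92.6268 C


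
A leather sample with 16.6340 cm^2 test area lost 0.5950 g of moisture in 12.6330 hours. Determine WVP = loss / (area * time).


Formula: WVP = loss / (area * time)
Substituting: WVP = 0.5950 / (16.6340 * 12.6330)
Result: 0.00283148 g/(cm^2*hr)


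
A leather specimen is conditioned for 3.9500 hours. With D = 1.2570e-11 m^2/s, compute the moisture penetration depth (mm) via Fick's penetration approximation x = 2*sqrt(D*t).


t = 3.9500 hr * 3600 = 14220.0000 s
D * t = 1.2570e-11 * 14220.0000 = 1.7875e-07
x = 2 * sqrt(D*t) = 2 * sqrt(1.7875e-07) = 8.4557e-04 m = 0.8456 mm


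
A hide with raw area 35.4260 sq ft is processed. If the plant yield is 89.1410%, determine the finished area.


Formula: finished = raw * yield / 100
Substituting: finished = 35.4260 * 89.1410 / 100
Result: 31.5791 sq ft


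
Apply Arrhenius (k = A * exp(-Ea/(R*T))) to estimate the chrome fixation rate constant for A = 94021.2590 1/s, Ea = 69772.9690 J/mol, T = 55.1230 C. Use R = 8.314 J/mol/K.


T_K = T_C + 273.15 = 55.1230 + 273.15 = 328.2730 K
exponent = -Ea / (R * T_K) = -69772.9690 / (8.314 * 328.2730) = -25.5648
k = A * exp(exponent) = 94021.2590 * exp(-25.5648) = 7.4231e-07 1/s


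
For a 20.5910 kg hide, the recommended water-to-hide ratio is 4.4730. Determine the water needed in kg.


Formula: Water = hide_weight * ratio
Substituting: Water = 20.5910 * 4.4730
Result: 92.1035 kg


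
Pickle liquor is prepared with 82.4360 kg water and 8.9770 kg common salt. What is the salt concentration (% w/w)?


Formula: Conc = salt / (water + salt) * 100
Substituting: Conc = 8.9770 / (82.4360 + 8.9770) * 100
Result: 9.8203 %


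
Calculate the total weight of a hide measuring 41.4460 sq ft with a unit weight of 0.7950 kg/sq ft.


Formula: Weight = area * weight_per_sqft
Substituting: Weight = 41.4460 * 0.7950
Result: 32.9496 kg


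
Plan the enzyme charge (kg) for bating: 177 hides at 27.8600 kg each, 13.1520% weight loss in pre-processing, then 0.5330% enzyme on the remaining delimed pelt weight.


Total_raw = N * avg_wt = 177 * 27.8600 = 4931.2200 kg
Substrate = Total_raw * (1 - loss/100) = 4931.2200 * (1 - 13.1520/100) = 4282.6659 kg
Enzyme = Substrate * pct / 100 = 4282.6659 * 0.5330 / 100 = 22.8266 kg


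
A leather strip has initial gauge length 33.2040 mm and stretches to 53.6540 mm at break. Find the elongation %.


Formula: Elongation = (Lf - L0) / L0 * 100
Substituting: Elongation = (53.6540 - 33.2040) / 33.2040 * 100
Result: 61.5890 %


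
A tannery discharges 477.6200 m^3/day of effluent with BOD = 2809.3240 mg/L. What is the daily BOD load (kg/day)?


Formula: BOD_load = volume * conc / 1000
Substituting: BOD_load = 477.6200 * 2809.3240 / 1000
Result: 1341.7893 kg/day


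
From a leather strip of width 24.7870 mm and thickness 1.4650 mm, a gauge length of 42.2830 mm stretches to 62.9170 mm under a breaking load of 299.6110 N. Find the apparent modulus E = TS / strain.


TS = F / (w * t) = 299.6110 / (24.7870 * 1.4650) = 8.2508 N/mm^2
strain = (Lf - L0) / L0 = (62.9170 - 42.2830) / 42.2830 = 0.4880
E = TS / strain = 8.2508 / 0.4880 = 16.9075 N/mm^2


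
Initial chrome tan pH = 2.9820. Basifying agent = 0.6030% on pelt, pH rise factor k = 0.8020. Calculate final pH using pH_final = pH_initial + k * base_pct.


Formula: pH_final = pH_initial + k * base_pct
Substituting: pH_final = 2.9820 + 0.8020 * 0.6030
Result: 3.4656


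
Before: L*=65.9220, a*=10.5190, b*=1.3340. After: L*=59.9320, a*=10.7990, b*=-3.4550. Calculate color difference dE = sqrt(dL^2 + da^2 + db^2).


dL = -5.9900, da = 0.2800, db = -4.7890
dE = sqrt((-5.9900)^2 + 0.2800^2 + (-4.7890)^2) = 7.6742


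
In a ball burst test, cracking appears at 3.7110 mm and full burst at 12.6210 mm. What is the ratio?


Formula: Ratio = crack / burst
Substituting: Ratio = 3.7110 / 12.6210
Result: 0.2940


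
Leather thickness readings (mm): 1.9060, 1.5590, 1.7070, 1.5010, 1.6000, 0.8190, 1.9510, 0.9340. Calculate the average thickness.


Formula: Average = sum / n
Substituting: Average = 11.9770 / 8
Result: 1.4971 mm


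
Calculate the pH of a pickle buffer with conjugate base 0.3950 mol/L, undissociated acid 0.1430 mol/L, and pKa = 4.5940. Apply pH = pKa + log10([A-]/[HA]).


ratio = [A-] / [HA] = 0.3950 / 0.1430 = 2.7622
log10(ratio) = 0.4413
pH = pKa + log10(ratio) = 4.5940 + 0.4413 = 5.0353


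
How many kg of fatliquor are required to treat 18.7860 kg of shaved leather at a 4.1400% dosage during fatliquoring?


Formula: Fat = substrate * pct / 100
Substituting: Fat = 18.7860 * 4.1400 / 100
Result: 0.7777 kg


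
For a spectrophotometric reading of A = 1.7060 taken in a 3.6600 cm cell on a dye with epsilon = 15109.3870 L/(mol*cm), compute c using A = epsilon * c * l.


Formula: c = A / (epsilon * l)
Substituting: c = 1.7060 / (15109.3870 * 3.6600)
Result: 3.0850e-05 mol/L


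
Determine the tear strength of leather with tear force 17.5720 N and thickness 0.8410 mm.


Formula: Tear strength = force / thickness
Substituting: Tear strength = 17.5720 / 0.8410
Result: 20.8942 N/mm


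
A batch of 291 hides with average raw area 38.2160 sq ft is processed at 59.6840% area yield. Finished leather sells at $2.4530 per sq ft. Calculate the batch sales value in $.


Raw_total = N * avg_area = 291 * 38.2160 = 11120.8560 sq ft
Finished = Raw_total * yield / 100 = 11120.8560 * 59.6840 / 100 = 6637.3717 sq ft
Value = Finished * price = 6637.3717 * 2.4530 = 16281.4728 $


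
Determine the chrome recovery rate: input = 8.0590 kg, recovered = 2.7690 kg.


Formula: Recovery = recovered / input * 100
Substituting: Recovery = 2.7690 / 8.0590 * 100
Result: 34.3591 %


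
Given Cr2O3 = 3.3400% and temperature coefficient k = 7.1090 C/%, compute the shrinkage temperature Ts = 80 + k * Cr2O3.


Formula: Ts = 80 + k * Cr2O3
Substituting: Ts = 80 + 7.1090 * 3.3400
Result: 103.7441 C


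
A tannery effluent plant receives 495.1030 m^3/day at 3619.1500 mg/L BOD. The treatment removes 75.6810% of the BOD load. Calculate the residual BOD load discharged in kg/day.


Load_in = volume * conc / 1000 = 495.1030 * 3619.1500 / 1000 = 1791.8520 kg/day
Removed = Load_in * eff / 100 = 1791.8520 * 75.6810 / 100 = 1356.0915 kg/day
Load_out = Load_in - Removed = 1791.8520 - 1356.0915 = 435.7605 kg/day


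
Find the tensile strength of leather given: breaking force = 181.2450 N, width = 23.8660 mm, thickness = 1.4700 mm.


Formula: TS = force / (width * thickness)
Substituting: TS = 181.2450 / (23.8660 * 1.4700)
Result: 5.1662 N/mm^2


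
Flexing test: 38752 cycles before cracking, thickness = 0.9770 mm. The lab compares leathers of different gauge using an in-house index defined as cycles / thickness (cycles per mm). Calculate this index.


Formula: Index = cycles / thickness
Substituting: Index = 38752 / 0.9770
Result: 39664.2784 cycles/mm


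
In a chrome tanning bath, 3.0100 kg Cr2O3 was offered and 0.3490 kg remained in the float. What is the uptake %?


Formula: Uptake = (offered - residual) / offered * 100
Substituting: Uptake = (3.0100 - 0.3490) / 3.0100 * 100
Result: 88.4053 %


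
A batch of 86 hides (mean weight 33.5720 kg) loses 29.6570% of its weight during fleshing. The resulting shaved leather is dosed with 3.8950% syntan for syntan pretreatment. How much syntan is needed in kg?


Total_raw = N * avg_wt = 86 * 33.5720 = 2887.1920 kg
Substrate = Total_raw * (1 - loss/100) = 2887.1920 * (1 - 29.6570/100) = 2030.9375 kg
Syntan = Substrate * pct / 100 = 2030.9375 * 3.8950 / 100 = 79.1050 kg


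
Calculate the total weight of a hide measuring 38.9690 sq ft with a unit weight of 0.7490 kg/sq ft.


Formula: Weight = area * weight_per_sqft
Substituting: Weight = 38.9690 * 0.7490
Result: 29.1878 kg


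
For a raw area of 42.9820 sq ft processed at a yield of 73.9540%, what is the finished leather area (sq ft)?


Formula: finished = raw * yield / 100
Substituting: finished = 42.9820 * 73.9540 / 100
Result: 31.7869 sq ft


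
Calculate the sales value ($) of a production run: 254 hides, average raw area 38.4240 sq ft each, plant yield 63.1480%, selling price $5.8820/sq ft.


Raw_total = N * avg_area = 254 * 38.4240 = 9759.6960 sq ft
Finished = Raw_total * yield / 100 = 9759.6960 * 63.1480 / 100 = 6163.0528 sq ft
Value = Finished * price = 6163.0528 * 5.8820 = 36251.0767 $


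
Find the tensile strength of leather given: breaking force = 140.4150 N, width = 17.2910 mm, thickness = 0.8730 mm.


Formula: TS = force / (width * thickness)
Substituting: TS = 140.4150 / (17.2910 * 0.8730)
Result: 9.3021 N/mm^2


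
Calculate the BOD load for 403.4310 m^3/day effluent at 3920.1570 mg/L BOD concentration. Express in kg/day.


Formula: BOD_load = volume * conc / 1000
Substituting: BOD_load = 403.4310 * 3920.1570 / 1000
Result: 1581.5129 kg/day


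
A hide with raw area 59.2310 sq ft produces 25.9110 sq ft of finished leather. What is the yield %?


Formula: Yield = finished / raw * 100
Substituting: Yield = 25.9110 / 59.2310 * 100
Result: 43.7457 %


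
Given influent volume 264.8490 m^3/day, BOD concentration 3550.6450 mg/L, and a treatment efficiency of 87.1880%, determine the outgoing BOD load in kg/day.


Load_in = volume * conc / 1000 = 264.8490 * 3550.6450 / 1000 = 940.3848 kg/day
Removed = Load_in * eff / 100 = 940.3848 * 87.1880 / 100 = 819.9027 kg/day
Load_out = Load_in - Removed = 940.3848 - 819.9027 = 120.4821 kg/day


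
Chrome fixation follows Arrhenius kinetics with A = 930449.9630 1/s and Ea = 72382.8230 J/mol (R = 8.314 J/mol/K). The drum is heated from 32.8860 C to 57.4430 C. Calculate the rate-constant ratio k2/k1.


T1 = 32.8860 + 273.15 = 306.0360 K; T2 = 57.4430 + 273.15 = 330.5930 K
k1 = A * exp(-Ea/(R*T1)) = 930449.9630 * exp(-72382.8230/(8.314*306.0360)) = 4.1101e-07 1/s
k2 = A * exp(-Ea/(R*T2)) = 930449.9630 * exp(-72382.8230/(8.314*330.5930)) = 3.4008e-06 1/s
k2/k1 = 3.4008e-06 / 4.1101e-07 = 8.2744


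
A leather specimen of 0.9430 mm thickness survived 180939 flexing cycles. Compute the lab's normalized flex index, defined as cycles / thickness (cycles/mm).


Formula: Index = cycles / thickness
Substituting: Index = 180939 / 0.9430
Result: 191875.9279 cycles/mm


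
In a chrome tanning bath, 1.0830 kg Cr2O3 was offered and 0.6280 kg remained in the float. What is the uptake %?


Formula: Uptake = (offered - residual) / offered * 100
Substituting: Uptake = (1.0830 - 0.6280) / 1.0830 * 100
Result: 42.0129 %


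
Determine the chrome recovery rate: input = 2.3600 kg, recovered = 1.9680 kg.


Formula: Recovery = recovered / input * 100
Substituting: Recovery = 1.9680 / 2.3600 * 100
Result: 83.3898 %


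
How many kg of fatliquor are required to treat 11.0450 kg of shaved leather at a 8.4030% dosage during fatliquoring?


Formula: Fat = substrate * pct / 100
Substituting: Fat = 11.0450 * 8.4030 / 100
Result: 0.9281 kg


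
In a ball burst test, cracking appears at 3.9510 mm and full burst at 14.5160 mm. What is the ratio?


Formula: Ratio = crack / burst
Substituting: Ratio = 3.9510 / 14.5160
Result: 0.2722


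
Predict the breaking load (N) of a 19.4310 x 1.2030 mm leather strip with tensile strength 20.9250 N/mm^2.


Formula: F = TS * w * t
Substituting: F = 20.9250 * 19.4310 * 1.2030
Result: 489.1322 N


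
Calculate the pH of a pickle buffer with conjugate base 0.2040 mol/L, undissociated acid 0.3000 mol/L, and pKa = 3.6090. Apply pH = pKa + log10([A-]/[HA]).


ratio = [A-] / [HA] = 0.2040 / 0.3000 = 0.6800
log10(ratio) = -0.1675
pH = pKa + log10(ratio) = 3.6090 - 0.1675 = 3.4415


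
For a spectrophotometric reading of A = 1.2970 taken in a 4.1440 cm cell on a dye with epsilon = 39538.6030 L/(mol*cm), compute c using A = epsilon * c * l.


Formula: c = A / (epsilon * l)
Substituting: c = 1.2970 / (39538.6030 * 4.1440)
Result: 7.9159e-06 mol/L


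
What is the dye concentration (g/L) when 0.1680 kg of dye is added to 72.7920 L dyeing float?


Formula: Conc = dye_mass(kg) / volume(L) * 1000
Substituting: Conc = 0.1680 / 72.7920 * 1000
Result: 2.3079 g/L


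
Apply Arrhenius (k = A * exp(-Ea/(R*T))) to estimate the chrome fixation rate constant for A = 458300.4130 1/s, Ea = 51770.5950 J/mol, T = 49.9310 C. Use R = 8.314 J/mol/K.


T_K = T_C + 273.15 = 49.9310 + 273.15 = 323.0810 K
exponent = -Ea / (R * T_K) = -51770.5950 / (8.314 * 323.0810) = -19.2736
k = A * exp(exponent) = 458300.4130 * exp(-19.2736) = 0.00195323 1/s


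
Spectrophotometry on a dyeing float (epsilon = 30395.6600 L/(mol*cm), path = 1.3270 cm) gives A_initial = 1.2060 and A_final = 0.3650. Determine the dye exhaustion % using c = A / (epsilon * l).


c_initial = A_i / (epsilon * l) = 1.2060 / (30395.6600 * 1.3270) = 2.9900e-05 mol/L
c_final = A_f / (epsilon * l) = 0.3650 / (30395.6600 * 1.3270) = 9.0492e-06 mol/L
Exhaustion = (c_initial - c_final) / c_initial * 100 = (2.9900e-05 - 9.0492e-06) / 2.9900e-05 * 100 = 69.7347 %


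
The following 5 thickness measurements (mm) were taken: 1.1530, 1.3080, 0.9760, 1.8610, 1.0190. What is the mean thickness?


Formula: Average = sum / n
Substituting: Average = 6.3170 / 5
Result: 1.2634 mm


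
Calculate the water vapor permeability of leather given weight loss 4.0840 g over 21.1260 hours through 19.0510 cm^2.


Formula: WVP = loss / (area * time)
Substituting: WVP = 4.0840 / (19.0510 * 21.1260)
Result: 0.0101473 g/(cm^2*hr)


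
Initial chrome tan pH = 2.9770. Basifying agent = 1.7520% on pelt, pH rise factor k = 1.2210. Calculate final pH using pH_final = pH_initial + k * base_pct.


Formula: pH_final = pH_initial + k * base_pct
Substituting: pH_final = 2.9770 + 1.2210 * 1.7520
Result: 5.1162


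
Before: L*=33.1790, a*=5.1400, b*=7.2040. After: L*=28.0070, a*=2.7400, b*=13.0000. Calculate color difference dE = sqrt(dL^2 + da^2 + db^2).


dL = -5.1720, da = -2.4000, db = 5.7960
dE = sqrt((-5.1720)^2 + (-2.4000)^2 + 5.7960^2) = 8.1304


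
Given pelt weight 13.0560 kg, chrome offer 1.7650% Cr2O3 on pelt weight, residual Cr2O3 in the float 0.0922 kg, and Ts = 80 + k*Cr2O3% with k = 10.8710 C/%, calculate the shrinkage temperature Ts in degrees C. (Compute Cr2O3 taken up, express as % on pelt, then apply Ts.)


Offered = pelt * offer_pct / 100 = 13.0560 * 1.7650 / 100 = 0.2304 kg
Uptake = offered - residual = 0.2304 - 0.0922 = 0.1382 kg
Cr2O3% on pelt = uptake / pelt * 100 = 0.1382 / 13.0560 * 100 = 1.0588 %
Ts = 80 + k * Cr2O3% = 80 + 10.8710 * 1.0588 = 91.5103 C


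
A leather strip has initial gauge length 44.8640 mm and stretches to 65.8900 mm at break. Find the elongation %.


Formula: Elongation = (Lf - L0) / L0 * 100
Substituting: Elongation = (65.8900 - 44.8640) / 44.8640 * 100
Result: 46.8661 %


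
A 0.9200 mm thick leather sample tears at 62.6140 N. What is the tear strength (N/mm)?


Formula: Tear strength = force / thickness
Substituting: Tear strength = 62.6140 / 0.9200
Result: 68.0587 N/mm


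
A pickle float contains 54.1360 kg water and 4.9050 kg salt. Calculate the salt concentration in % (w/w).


Formula: Conc = salt / (water + salt) * 100
Substituting: Conc = 4.9050 / (54.1360 + 4.9050) * 100
Result: 8.3078 %


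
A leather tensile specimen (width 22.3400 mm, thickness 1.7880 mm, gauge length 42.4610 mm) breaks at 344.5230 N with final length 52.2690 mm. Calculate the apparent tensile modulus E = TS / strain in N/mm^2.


TS = F / (w * t) = 344.5230 / (22.3400 * 1.7880) = 8.6252 N/mm^2
strain = (Lf - L0) / L0 = (52.2690 - 42.4610) / 42.4610 = 0.2310
E = TS / strain = 8.6252 / 0.2310 = 37.3403 N/mm^2


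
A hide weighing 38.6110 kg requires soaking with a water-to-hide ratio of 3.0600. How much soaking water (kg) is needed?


Formula: Water = hide_weight * ratio
Substituting: Water = 38.6110 * 3.0600
Result: 118.1497 kg


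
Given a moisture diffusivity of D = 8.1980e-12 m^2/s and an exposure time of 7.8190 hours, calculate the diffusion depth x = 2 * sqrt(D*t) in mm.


t = 7.8190 hr * 3600 = 28148.4000 s
D * t = 8.1980e-12 * 28148.4000 = 2.3076e-07
x = 2 * sqrt(D*t) = 2 * sqrt(2.3076e-07) = 9.6075e-04 m = 0.9608 mm


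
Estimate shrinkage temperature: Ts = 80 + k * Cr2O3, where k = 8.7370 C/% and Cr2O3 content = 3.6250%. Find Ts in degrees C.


Formula: Ts = 80 + k * Cr2O3
Substituting: Ts = 80 + 8.7370 * 3.6250
Result: 111.6716 C


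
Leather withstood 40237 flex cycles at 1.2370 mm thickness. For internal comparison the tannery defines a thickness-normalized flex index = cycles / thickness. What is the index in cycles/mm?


Formula: Index = cycles / thickness
Substituting: Index = 40237 / 1.2370
Result: 32527.8901 cycles/mm


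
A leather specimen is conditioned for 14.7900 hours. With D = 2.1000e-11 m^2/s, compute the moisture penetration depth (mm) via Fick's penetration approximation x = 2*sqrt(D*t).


t = 14.7900 hr * 3600 = 53244.0000 s
D * t = 2.1000e-11 * 53244.0000 = 1.1181e-06
x = 2 * sqrt(D*t) = 2 * sqrt(1.1181e-06) = 0.00211483 m = 2.1148 mm


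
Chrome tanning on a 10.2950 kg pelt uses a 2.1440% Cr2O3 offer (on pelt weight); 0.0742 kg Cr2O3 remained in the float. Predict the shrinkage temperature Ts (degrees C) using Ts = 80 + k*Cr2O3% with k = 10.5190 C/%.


Offered = pelt * offer_pct / 100 = 10.2950 * 2.1440 / 100 = 0.2207 kg
Uptake = offered - residual = 0.2207 - 0.0742 = 0.1465 kg
Cr2O3% on pelt = uptake / pelt * 100 = 0.1465 / 10.2950 * 100 = 1.4233 %
Ts = 80 + k * Cr2O3% = 80 + 10.5190 * 1.4233 = 94.9713 C


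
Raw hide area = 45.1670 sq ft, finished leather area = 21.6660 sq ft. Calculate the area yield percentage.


Formula: Yield = finished / raw * 100
Substituting: Yield = 21.6660 / 45.1670 * 100
Result: 47.9686 %


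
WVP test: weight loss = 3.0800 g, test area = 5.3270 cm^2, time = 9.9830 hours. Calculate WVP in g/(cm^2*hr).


Formula: WVP = loss / (area * time)
Substituting: WVP = 3.0800 / (5.3270 * 9.9830)
Result: 0.0579171 g/(cm^2*hr)


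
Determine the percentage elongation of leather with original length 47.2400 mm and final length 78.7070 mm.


Formula: Elongation = (Lf - L0) / L0 * 100
Substituting: Elongation = (78.7070 - 47.2400) / 47.2400 * 100
Result: 66.6109 %


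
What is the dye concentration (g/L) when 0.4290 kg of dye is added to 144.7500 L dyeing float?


Formula: Conc = dye_mass(kg) / volume(L) * 1000
Substituting: Conc = 0.4290 / 144.7500 * 1000
Result: 2.9637 g/L


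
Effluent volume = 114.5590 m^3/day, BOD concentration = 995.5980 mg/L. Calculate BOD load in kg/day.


Formula: BOD_load = volume * conc / 1000
Substituting: BOD_load = 114.5590 * 995.5980 / 1000
Result: 114.0547 kg/day


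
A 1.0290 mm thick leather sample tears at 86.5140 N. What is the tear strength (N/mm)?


Formula: Tear strength = force / thickness
Substituting: Tear strength = 86.5140 / 1.0290
Result: 84.0758 N/mm


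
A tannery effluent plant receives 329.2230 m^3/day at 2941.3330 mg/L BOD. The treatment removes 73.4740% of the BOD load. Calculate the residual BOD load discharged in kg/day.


Load_in = volume * conc / 1000 = 329.2230 * 2941.3330 / 1000 = 968.3545 kg/day
Removed = Load_in * eff / 100 = 968.3545 * 73.4740 / 100 = 711.4888 kg/day
Load_out = Load_in - Removed = 968.3545 - 711.4888 = 256.8657 kg/day


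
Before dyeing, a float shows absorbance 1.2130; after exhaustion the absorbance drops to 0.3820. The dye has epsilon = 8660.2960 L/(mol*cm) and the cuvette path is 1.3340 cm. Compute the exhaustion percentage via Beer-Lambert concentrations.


c_initial = A_i / (epsilon * l) = 1.2130 / (8660.2960 * 1.3340) = 1.0500e-04 mol/L
c_final = A_f / (epsilon * l) = 0.3820 / (8660.2960 * 1.3340) = 3.3065e-05 mol/L
Exhaustion = (c_initial - c_final) / c_initial * 100 = (1.0500e-04 - 3.3065e-05) / 1.0500e-04 * 100 = 68.5078 %


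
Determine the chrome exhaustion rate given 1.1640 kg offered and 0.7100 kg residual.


Formula: Uptake = (offered - residual) / offered * 100
Substituting: Uptake = (1.1640 - 0.7100) / 1.1640 * 100
Result: 39.0034 %


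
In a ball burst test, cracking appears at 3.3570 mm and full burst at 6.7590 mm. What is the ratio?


Formula: Ratio = crack / burst
Substituting: Ratio = 3.3570 / 6.7590
Result: 0.4967


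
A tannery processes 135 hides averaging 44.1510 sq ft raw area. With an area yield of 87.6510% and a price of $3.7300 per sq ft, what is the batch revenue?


Raw_total = N * avg_area = 135 * 44.1510 = 5960.3850 sq ft
Finished = Raw_total * yield / 100 = 5960.3850 * 87.6510 / 100 = 5224.3371 sq ft
Value = Finished * price = 5224.3371 * 3.7300 = 19486.7772 $


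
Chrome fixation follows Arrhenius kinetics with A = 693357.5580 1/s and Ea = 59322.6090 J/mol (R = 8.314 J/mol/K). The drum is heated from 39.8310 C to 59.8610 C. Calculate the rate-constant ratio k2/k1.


T1 = 39.8310 + 273.15 = 312.9810 K; T2 = 59.8610 + 273.15 = 333.0110 K
k1 = A * exp(-Ea/(R*T1)) = 693357.5580 * exp(-59322.6090/(8.314*312.9810)) = 8.7099e-05 1/s
k2 = A * exp(-Ea/(R*T2)) = 693357.5580 * exp(-59322.6090/(8.314*333.0110)) = 3.4319e-04 1/s
k2/k1 = 3.4319e-04 / 8.7099e-05 = 3.9402


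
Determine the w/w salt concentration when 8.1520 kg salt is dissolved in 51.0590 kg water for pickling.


Formula: Conc = salt / (water + salt) * 100
Substituting: Conc = 8.1520 / (51.0590 + 8.1520) * 100
Result: 13.7677 %


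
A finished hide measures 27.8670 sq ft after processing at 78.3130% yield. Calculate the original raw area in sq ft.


Formula: raw = finished * 100 / yield
Substituting: raw = 27.8670 * 100 / 78.3130
Result: 35.5841 sq ft


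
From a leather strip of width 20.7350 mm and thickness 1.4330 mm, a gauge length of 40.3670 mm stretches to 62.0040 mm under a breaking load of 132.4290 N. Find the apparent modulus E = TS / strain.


TS = F / (w * t) = 132.4290 / (20.7350 * 1.4330) = 4.4569 N/mm^2
strain = (Lf - L0) / L0 = (62.0040 - 40.3670) / 40.3670 = 0.5360
E = TS / strain = 4.4569 / 0.5360 = 8.3150 N/mm^2


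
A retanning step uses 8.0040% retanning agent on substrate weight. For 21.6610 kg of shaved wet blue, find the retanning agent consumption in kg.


Formula: Retan = substrate * pct / 100
Substituting: Retan = 21.6610 * 8.0040 / 100
Result: 1.7337 kg


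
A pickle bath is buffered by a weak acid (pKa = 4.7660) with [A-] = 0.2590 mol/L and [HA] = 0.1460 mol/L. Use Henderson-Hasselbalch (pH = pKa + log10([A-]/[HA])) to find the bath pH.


ratio = [A-] / [HA] = 0.2590 / 0.1460 = 1.7740
log10(ratio) = 0.2489
pH = pKa + log10(ratio) = 4.7660 + 0.2489 = 5.0149


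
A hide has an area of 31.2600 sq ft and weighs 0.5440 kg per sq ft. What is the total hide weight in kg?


Formula: Weight = area * weight_per_sqft
Substituting: Weight = 31.2600 * 0.5440
Result: 17.0054 kg


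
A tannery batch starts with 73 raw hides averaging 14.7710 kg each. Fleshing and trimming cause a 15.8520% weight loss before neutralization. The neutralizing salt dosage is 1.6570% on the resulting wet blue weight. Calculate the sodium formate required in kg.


Total_raw = N * avg_wt = 73 * 14.7710 = 1078.2830 kg
Substrate = Total_raw * (1 - loss/100) = 1078.2830 * (1 - 15.8520/100) = 907.3536 kg
Neutralizer = Substrate * pct / 100 = 907.3536 * 1.6570 / 100 = 15.0348 kg


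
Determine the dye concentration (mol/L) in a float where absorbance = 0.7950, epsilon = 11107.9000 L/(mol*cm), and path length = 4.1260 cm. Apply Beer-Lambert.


Formula: c = A / (epsilon * l)
Substituting: c = 0.7950 / (11107.9000 * 4.1260)
Result: 1.7346e-05 mol/L


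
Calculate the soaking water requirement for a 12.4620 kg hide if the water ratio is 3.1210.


Formula: Water = hide_weight * ratio
Substituting: Water = 12.4620 * 3.1210
Result: 38.8939 kg


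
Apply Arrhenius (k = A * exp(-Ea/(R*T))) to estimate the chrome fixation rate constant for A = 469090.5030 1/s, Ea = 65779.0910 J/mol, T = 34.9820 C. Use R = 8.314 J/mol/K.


T_K = T_C + 273.15 = 34.9820 + 273.15 = 308.1320 K
exponent = -Ea / (R * T_K) = -65779.0910 / (8.314 * 308.1320) = -25.6768
k = A * exp(exponent) = 469090.5030 * exp(-25.6768) = 3.3110e-06 1/s


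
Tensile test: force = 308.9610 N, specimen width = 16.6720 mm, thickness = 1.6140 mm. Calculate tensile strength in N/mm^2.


Formula: TS = force / (width * thickness)
Substituting: TS = 308.9610 / (16.6720 * 1.6140)
Result: 11.4819 N/mm^2


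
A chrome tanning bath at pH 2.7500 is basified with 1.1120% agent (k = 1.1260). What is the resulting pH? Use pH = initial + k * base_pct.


Formula: pH_final = pH_initial + k * base_pct
Substituting: pH_final = 2.7500 + 1.1260 * 1.1120
Result: 4.0021


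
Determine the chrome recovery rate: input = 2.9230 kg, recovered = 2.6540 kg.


Formula: Recovery = recovered / input * 100
Substituting: Recovery = 2.6540 / 2.9230 * 100
Result: 90.7971 %


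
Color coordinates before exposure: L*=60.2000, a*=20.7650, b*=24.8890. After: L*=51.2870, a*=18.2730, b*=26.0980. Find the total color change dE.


dL = -8.9130, da = -2.4920, db = 1.2090
dE = sqrt((-8.9130)^2 + (-2.4920)^2 + 1.2090^2) = 9.3335


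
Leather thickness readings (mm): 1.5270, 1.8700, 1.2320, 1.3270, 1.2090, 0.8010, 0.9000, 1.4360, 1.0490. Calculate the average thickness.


Formula: Average = sum / n
Substituting: Average = 11.3510 / 9
Result: 1.2612 mm


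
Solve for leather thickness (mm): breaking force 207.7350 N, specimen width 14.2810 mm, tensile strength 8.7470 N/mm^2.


Formula: t = F / (TS * w)
Substituting: t = 207.7350 / (8.7470 * 14.2810)
Result: 1.6630 mm


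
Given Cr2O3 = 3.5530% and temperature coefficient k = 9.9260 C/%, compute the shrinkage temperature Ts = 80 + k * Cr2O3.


Formula: Ts = 80 + k * Cr2O3
Substituting: Ts = 80 + 9.9260 * 3.5530
Result: 115.2671 C
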